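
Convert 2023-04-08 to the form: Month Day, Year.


ISO 2023-04-08 parses as year=2023, month=04, day=08
Month 4 -> April

April 8, 2023


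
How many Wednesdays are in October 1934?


October 1934 has 31 days
Anchor: Jan 1, 1934. With p = 1934 - 1 = 1933: (p + p//4 - p//100 + p//400) mod 7 = (1933 + 483 - 19 + 4) mod 7 = 2401 mod 7 = 0 -> Monday (Mon=0 ... Sun=6)
Days before October (Jan-Sep): 273; October 1 index = (0 + 273) mod 7 = 0 -> Monday
First Wednesday is October 3
Wednesdays: 3, 10, 17, 24, 31

5 Wednesdays


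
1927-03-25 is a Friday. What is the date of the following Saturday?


Current: Friday
Target: Saturday
Days ahead: 1

Next Saturday: 1927-03-26


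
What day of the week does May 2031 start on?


Target: May 1, 2031
Anchor: Jan 1, 2031. With p = 2031 - 1 = 2030: (p + p//4 - p//100 + p//400) mod 7 = (2030 + 507 - 20 + 5) mod 7 = 2522 mod 7 = 2 -> Wednesday (Mon=0 ... Sun=6)
Days before May (Jan-Apr): 120 days
Weekday index = (2 + 120) mod 7 = 3

Thursday


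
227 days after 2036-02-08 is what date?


Start: 2036-02-08, add 227 days
February 2036 has 29 days: 29 - 8 = 21 days to February 29 -> 206 left
March 2036 has 31 days -> 175 left
April 2036 has 30 days -> 145 left
May 2036 has 31 days -> 114 left
June 2036 has 30 days -> 84 left
July 2036 has 31 days -> 53 left
August 2036 has 31 days -> 22 left
September 2036: 22 <= 30 -> lands on September 22

Result: 2036-09-22


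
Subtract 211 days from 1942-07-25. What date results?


Start: 1942-07-25, subtract 211 days
Back 25 days from July 25 reaches June 30, 1942 -> 186 left
June 1942 has 30 days -> back to May 31, 1942 -> 156 left
May 1942 has 31 days -> back to April 30, 1942 -> 125 left
April 1942 has 30 days -> back to March 31, 1942 -> 95 left
March 1942 has 31 days -> back to February 28, 1942 -> 64 left
February 1942 has 28 days -> back to January 31, 1942 -> 36 left
January 1942 has 31 days -> back to December 31, 1941 -> 5 left
December 1941: 31 - 5 = 26 -> lands on December 26

Result: 1941-12-26


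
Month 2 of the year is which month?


Month 2 of 12

February


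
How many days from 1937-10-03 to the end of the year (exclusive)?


Day of year: 276 of 365
Remaining = 365 - 276

89 days


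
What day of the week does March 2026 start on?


Target: March 1, 2026
Anchor: Jan 1, 2026. With p = 2026 - 1 = 2025: (p + p//4 - p//100 + p//400) mod 7 = (2025 + 506 - 20 + 5) mod 7 = 2516 mod 7 = 3 -> Thursday (Mon=0 ... Sun=6)
Days before March (Jan-Feb): 59 days
Weekday index = (3 + 59) mod 7 = 6

Sunday


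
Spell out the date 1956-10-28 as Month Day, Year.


ISO 1956-10-28 parses as year=1956, month=10, day=28
Month 10 -> October

October 28, 1956


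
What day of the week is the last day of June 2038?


June 2038 has 30 days
Anchor: Jan 1, 2038. With p = 2038 - 1 = 2037: (p + p//4 - p//100 + p//400) mod 7 = (2037 + 509 - 20 + 5) mod 7 = 2531 mod 7 = 4 -> Friday (Mon=0 ... Sun=6)
Days before June (Jan-May): 151; June 1 index = (4 + 151) mod 7 = 1 -> Tuesday
Last day offset: 30 - 1 = 29 days
Weekday index = (1 + 29) mod 7 = 2

Wednesday, June 30


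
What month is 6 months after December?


December is month 12
12 + 6 = 18; wrap: 18 - 12 = 6

June


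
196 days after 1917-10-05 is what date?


Start: 1917-10-05, add 196 days
October 1917 has 31 days: 31 - 5 = 26 days to October 31 -> 170 left
November 1917 has 30 days -> 140 left
December 1917 has 31 days -> 109 left
January 1918 has 31 days -> 78 left
February 1918 has 28 days -> 50 left
March 1918 has 31 days -> 19 left
April 1918: 19 <= 30 -> lands on April 19

Result: 1918-04-19


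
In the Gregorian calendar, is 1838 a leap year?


Gregorian leap year rule: divisible by 4, but not by 100, unless also by 400.
1838 is not divisible by 4 -> not a leap year

No


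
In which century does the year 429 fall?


Century = (year - 1) // 100 + 1
= (429 - 1) // 100 + 1
= 428 // 100 + 1
= 4 + 1

5th century


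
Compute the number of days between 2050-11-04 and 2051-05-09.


From 2050-11-04 to 2051-05-09
2050-11-04: days before November = 31 + 28 + 31 + 30 + 31 + 30 + 31 + 31 + 30 + 31 = 304 (2050 is not a leap year); day of year = 304 + 4 = 308
2051-05-09: days before May = 31 + 28 + 31 + 30 = 120 (2051 is not a leap year); day of year = 120 + 9 = 129
Rest of 2050: 365 - 308 = 57
Total = 57 + 129 = 186

186 days


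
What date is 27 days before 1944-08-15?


Start: 1944-08-15, subtract 27 days
Back 15 days from August 15 reaches July 31, 1944 -> 12 left
July 1944: 31 - 12 = 19 -> lands on July 19

Result: 1944-07-19


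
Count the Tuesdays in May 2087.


May 2087 has 31 days
Anchor: Jan 1, 2087. With p = 2087 - 1 = 2086: (p + p//4 - p//100 + p//400) mod 7 = (2086 + 521 - 20 + 5) mod 7 = 2592 mod 7 = 2 -> Wednesday (Mon=0 ... Sun=6)
Days before May (Jan-Apr): 120; May 1 index = (2 + 120) mod 7 = 3 -> Thursday
First Tuesday is May 6
Tuesdays: 6, 13, 20, 27

4 Tuesdays


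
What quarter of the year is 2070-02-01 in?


Month: February (month 2)
Q1: Jan-Mar, Q2: Apr-Jun, Q3: Jul-Sep, Q4: Oct-Dec

Q1


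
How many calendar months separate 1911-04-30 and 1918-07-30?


From April 1911 to July 1918
7 years * 12 = 84 months, plus 3 months = 87

87 months


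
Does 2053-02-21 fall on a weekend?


Anchor: Jan 1, 2053. With p = 2053 - 1 = 2052: (p + p//4 - p//100 + p//400) mod 7 = (2052 + 513 - 20 + 5) mod 7 = 2550 mod 7 = 2 -> Wednesday (Mon=0 ... Sun=6)
Day of year: 52; offset = 51
Weekday index = (2 + 51) mod 7 = 4 -> Friday
Weekend days: Saturday, Sunday

No


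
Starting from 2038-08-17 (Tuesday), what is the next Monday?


Current: Tuesday
Target: Monday
Days ahead: 6

Next Monday: 2038-08-23


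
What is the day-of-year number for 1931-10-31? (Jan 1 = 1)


Date: October 31, 1931
Days in months 1 through 9: 273
Plus 31 days in October

Day of year: 304


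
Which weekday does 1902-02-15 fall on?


Date: February 15, 1902
Anchor: Jan 1, 1902. With p = 1902 - 1 = 1901: (p + p//4 - p//100 + p//400) mod 7 = (1901 + 475 - 19 + 4) mod 7 = 2361 mod 7 = 2 -> Wednesday (Mon=0 ... Sun=6)
Days before February (Jan): 31; offset = 31 + 15 - 1 = 45
Weekday index = (2 + 45) mod 7 = 5

Day of the week: Saturday


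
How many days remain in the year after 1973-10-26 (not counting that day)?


Day of year: 299 of 365
Remaining = 365 - 299

66 days


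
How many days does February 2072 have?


February 2072 (leap year: yes)

29 days


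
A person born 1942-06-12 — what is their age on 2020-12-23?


Birth: 1942-06-12
Reference: 2020-12-23
Year difference: 2020 - 1942 = 78

78 years old


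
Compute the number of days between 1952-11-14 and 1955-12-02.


From 1952-11-14 to 1955-12-02
1952-11-14: days before November = 31 + 29 + 31 + 30 + 31 + 30 + 31 + 31 + 30 + 31 = 305 (1952 is a leap year); day of year = 305 + 14 = 319
1955-12-02: days before December = 31 + 28 + 31 + 30 + 31 + 30 + 31 + 31 + 30 + 31 + 30 = 334 (1955 is not a leap year); day of year = 334 + 2 = 336
Rest of 1952: 366 - 319 = 47
Full years 1953 (365), 1954 (365): 730
Total = 47 + 730 + 336 = 1113

1113 days


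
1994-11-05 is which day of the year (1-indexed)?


Date: November 5, 1994
Days in months 1 through 10: 304
Plus 5 days in November

Day of year: 309


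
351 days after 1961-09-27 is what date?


Start: 1961-09-27, add 351 days
September 1961 has 30 days: 30 - 27 = 3 days to September 30 -> 348 left
October 1961 has 31 days -> 317 left
November 1961 has 30 days -> 287 left
December 1961 has 31 days -> 256 left
January 1962 has 31 days -> 225 left
February 1962 has 28 days -> 197 left
March 1962 has 31 days -> 166 left
April 1962 has 30 days -> 136 left
May 1962 has 31 days -> 105 left
June 1962 has 30 days -> 75 left
July 1962 has 31 days -> 44 left
August 1962 has 31 days -> 13 left
September 1962: 13 <= 30 -> lands on September 13

Result: 1962-09-13


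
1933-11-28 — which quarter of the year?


Month: November (month 11)
Q1: Jan-Mar, Q2: Apr-Jun, Q3: Jul-Sep, Q4: Oct-Dec

Q4


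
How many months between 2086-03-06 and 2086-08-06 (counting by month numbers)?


From March 2086 to August 2086
0 years * 12 = 0 months, plus 5 months = 5

5 months


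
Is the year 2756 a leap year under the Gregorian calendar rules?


Gregorian leap year rule: divisible by 4, but not by 100, unless also by 400.
2756 is divisible by 4 but not 100 -> leap year

Yes


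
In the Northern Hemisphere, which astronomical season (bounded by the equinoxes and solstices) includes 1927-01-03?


Date: January 3
Astronomical Winter (approx.; exact equinox/solstice day varies by year): December 21 to March 19
January 3 falls within the Winter window

Winter


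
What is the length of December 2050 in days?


December 2050

31 days


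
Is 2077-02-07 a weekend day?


Anchor: Jan 1, 2077. With p = 2077 - 1 = 2076: (p + p//4 - p//100 + p//400) mod 7 = (2076 + 519 - 20 + 5) mod 7 = 2580 mod 7 = 4 -> Friday (Mon=0 ... Sun=6)
Day of year: 38; offset = 37
Weekday index = (4 + 37) mod 7 = 6 -> Sunday
Weekend days: Saturday, Sunday

Yes


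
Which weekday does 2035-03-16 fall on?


Date: March 16, 2035
Anchor: Jan 1, 2035. With p = 2035 - 1 = 2034: (p + p//4 - p//100 + p//400) mod 7 = (2034 + 508 - 20 + 5) mod 7 = 2527 mod 7 = 0 -> Monday (Mon=0 ... Sun=6)
Days before March (Jan-Feb): 59; offset = 59 + 16 - 1 = 74
Weekday index = (0 + 74) mod 7 = 4

Day of the week: Friday


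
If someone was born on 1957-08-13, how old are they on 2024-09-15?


Birth: 1957-08-13
Reference: 2024-09-15
Year difference: 2024 - 1957 = 67

67 years old


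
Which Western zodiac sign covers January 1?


Date: January 1
Conventional tropical zodiac dates: Capricorn from December 22 onward; Aquarius starts January 20
January 1 falls within the Capricorn range

Capricorn


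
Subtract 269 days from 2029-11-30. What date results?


Start: 2029-11-30, subtract 269 days
Back 30 days from November 30 reaches October 31, 2029 -> 239 left
October 2029 has 31 days -> back to September 30, 2029 -> 208 left
September 2029 has 30 days -> back to August 31, 2029 -> 178 left
August 2029 has 31 days -> back to July 31, 2029 -> 147 left
July 2029 has 31 days -> back to June 30, 2029 -> 116 left
June 2029 has 30 days -> back to May 31, 2029 -> 86 left
May 2029 has 31 days -> back to April 30, 2029 -> 55 left
April 2029 has 30 days -> back to March 31, 2029 -> 25 left
March 2029: 31 - 25 = 6 -> lands on March 6

Result: 2029-03-06


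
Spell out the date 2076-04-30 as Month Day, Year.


ISO 2076-04-30 parses as year=2076, month=04, day=30
Month 4 -> April

April 30, 2076


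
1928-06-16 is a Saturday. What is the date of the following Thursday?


Current: Saturday
Target: Thursday
Days ahead: 5

Next Thursday: 1928-06-21


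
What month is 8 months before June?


June is month 6
6 - 8 = -2; wrap: -2 + 12 = 10

October


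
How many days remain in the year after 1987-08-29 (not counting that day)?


Day of year: 241 of 365
Remaining = 365 - 241

124 days


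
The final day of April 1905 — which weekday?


April 1905 has 30 days
Anchor: Jan 1, 1905. With p = 1905 - 1 = 1904: (p + p//4 - p//100 + p//400) mod 7 = (1904 + 476 - 19 + 4) mod 7 = 2365 mod 7 = 6 -> Sunday (Mon=0 ... Sun=6)
Days before April (Jan-Mar): 90; April 1 index = (6 + 90) mod 7 = 5 -> Saturday
Last day offset: 30 - 1 = 29 days
Weekday index = (5 + 29) mod 7 = 6

Sunday, April 30


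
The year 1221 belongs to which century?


Century = (year - 1) // 100 + 1
= (1221 - 1) // 100 + 1
= 1220 // 100 + 1
= 12 + 1

13th century


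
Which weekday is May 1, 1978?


Target: May 1, 1978
Anchor: Jan 1, 1978. With p = 1978 - 1 = 1977: (p + p//4 - p//100 + p//400) mod 7 = (1977 + 494 - 19 + 4) mod 7 = 2456 mod 7 = 6 -> Sunday (Mon=0 ... Sun=6)
Days before May (Jan-Apr): 120 days
Weekday index = (6 + 120) mod 7 = 0

Monday


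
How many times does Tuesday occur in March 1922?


March 1922 has 31 days
Anchor: Jan 1, 1922. With p = 1922 - 1 = 1921: (p + p//4 - p//100 + p//400) mod 7 = (1921 + 480 - 19 + 4) mod 7 = 2386 mod 7 = 6 -> Sunday (Mon=0 ... Sun=6)
Days before March (Jan-Feb): 59; March 1 index = (6 + 59) mod 7 = 2 -> Wednesday
First Tuesday is March 7
Tuesdays: 7, 14, 21, 28

4 Tuesdays


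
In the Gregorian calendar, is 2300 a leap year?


Gregorian leap year rule: divisible by 4, but not by 100, unless also by 400.
2300 is divisible by 100 but not 400 -> not a leap year

No


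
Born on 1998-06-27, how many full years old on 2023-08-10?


Birth: 1998-06-27
Reference: 2023-08-10
Year difference: 2023 - 1998 = 25

25 years old


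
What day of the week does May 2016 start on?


Target: May 1, 2016
Anchor: Jan 1, 2016. With p = 2016 - 1 = 2015: (p + p//4 - p//100 + p//400) mod 7 = (2015 + 503 - 20 + 5) mod 7 = 2503 mod 7 = 4 -> Friday (Mon=0 ... Sun=6)
Days before May (Jan-Apr): 121 days
Weekday index = (4 + 121) mod 7 = 6

Sunday


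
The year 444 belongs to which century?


Century = (year - 1) // 100 + 1
= (444 - 1) // 100 + 1
= 443 // 100 + 1
= 4 + 1

5th century


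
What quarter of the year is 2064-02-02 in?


Month: February (month 2)
Q1: Jan-Mar, Q2: Apr-Jun, Q3: Jul-Sep, Q4: Oct-Dec

Q1


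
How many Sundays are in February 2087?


February 2087 has 28 days
Anchor: Jan 1, 2087. With p = 2087 - 1 = 2086: (p + p//4 - p//100 + p//400) mod 7 = (2086 + 521 - 20 + 5) mod 7 = 2592 mod 7 = 2 -> Wednesday (Mon=0 ... Sun=6)
Days before February (Jan): 31; February 1 index = (2 + 31) mod 7 = 5 -> Saturday
First Sunday is February 2
Sundays: 2, 9, 16, 23

4 Sundays


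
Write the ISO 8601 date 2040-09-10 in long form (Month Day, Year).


ISO 2040-09-10 parses as year=2040, month=09, day=10
Month 9 -> September

September 10, 2040


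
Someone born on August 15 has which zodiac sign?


Date: August 15
Conventional tropical zodiac dates: Leo from July 23 onward; Virgo starts August 23
August 15 falls within the Leo range

Leo


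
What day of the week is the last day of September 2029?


September 2029 has 30 days
Anchor: Jan 1, 2029. With p = 2029 - 1 = 2028: (p + p//4 - p//100 + p//400) mod 7 = (2028 + 507 - 20 + 5) mod 7 = 2520 mod 7 = 0 -> Monday (Mon=0 ... Sun=6)
Days before September (Jan-Aug): 243; September 1 index = (0 + 243) mod 7 = 5 -> Saturday
Last day offset: 30 - 1 = 29 days
Weekday index = (5 + 29) mod 7 = 6

Sunday, September 30


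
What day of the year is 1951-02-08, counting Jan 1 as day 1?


Date: February 8, 1951
Days in months 1 through 1: 31
Plus 8 days in February

Day of year: 39


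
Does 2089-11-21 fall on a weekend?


Anchor: Jan 1, 2089. With p = 2089 - 1 = 2088: (p + p//4 - p//100 + p//400) mod 7 = (2088 + 522 - 20 + 5) mod 7 = 2595 mod 7 = 5 -> Saturday (Mon=0 ... Sun=6)
Day of year: 325; offset = 324
Weekday index = (5 + 324) mod 7 = 0 -> Monday
Weekend days: Saturday, Sunday

No


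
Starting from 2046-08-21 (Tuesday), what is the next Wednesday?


Current: Tuesday
Target: Wednesday
Days ahead: 1

Next Wednesday: 2046-08-22


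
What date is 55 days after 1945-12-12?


Start: 1945-12-12, add 55 days
December 1945 has 31 days: 31 - 12 = 19 days to December 31 -> 36 left
January 1946 has 31 days -> 5 left
February 1946: 5 <= 28 -> lands on February 5

Result: 1946-02-05


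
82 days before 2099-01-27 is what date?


Start: 2099-01-27, subtract 82 days
Back 27 days from January 27 reaches December 31, 2098 -> 55 left
December 2098 has 31 days -> back to November 30, 2098 -> 24 left
November 2098: 30 - 24 = 6 -> lands on November 6

Result: 2098-11-06


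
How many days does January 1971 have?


January 1971

31 days


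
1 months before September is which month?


September is month 9
9 - 1 = 8

August


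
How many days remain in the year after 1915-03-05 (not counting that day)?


Day of year: 64 of 365
Remaining = 365 - 64

301 days


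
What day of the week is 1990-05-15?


Date: May 15, 1990
Anchor: Jan 1, 1990. With p = 1990 - 1 = 1989: (p + p//4 - p//100 + p//400) mod 7 = (1989 + 497 - 19 + 4) mod 7 = 2471 mod 7 = 0 -> Monday (Mon=0 ... Sun=6)
Days before May (Jan-Apr): 120; offset = 120 + 15 - 1 = 134
Weekday index = (0 + 134) mod 7 = 1

Day of the week: Tuesday


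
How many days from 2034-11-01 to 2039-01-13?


From 2034-11-01 to 2039-01-13
2034-11-01: days before November = 31 + 28 + 31 + 30 + 31 + 30 + 31 + 31 + 30 + 31 = 304 (2034 is not a leap year); day of year = 304 + 1 = 305
2039-01-13: day of year = 13
Rest of 2034: 365 - 305 = 60
Full years 2035 (365), 2036 (366), 2037 (365), 2038 (365): 1461
Total = 60 + 1461 + 13 = 1534

1534 days


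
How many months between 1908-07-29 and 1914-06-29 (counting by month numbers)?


From July 1908 to June 1914
6 years * 12 = 72 months, minus 1 month = 71

71 months


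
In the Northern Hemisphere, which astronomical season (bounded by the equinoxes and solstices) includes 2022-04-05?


Date: April 5
Astronomical Spring (approx.; exact equinox/solstice day varies by year): March 20 to June 20
April 5 falls within the Spring window

Spring


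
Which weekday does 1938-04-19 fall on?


Date: April 19, 1938
Anchor: Jan 1, 1938. With p = 1938 - 1 = 1937: (p + p//4 - p//100 + p//400) mod 7 = (1937 + 484 - 19 + 4) mod 7 = 2406 mod 7 = 5 -> Saturday (Mon=0 ... Sun=6)
Days before April (Jan-Mar): 90; offset = 90 + 19 - 1 = 108
Weekday index = (5 + 108) mod 7 = 1

Day of the week: Tuesday


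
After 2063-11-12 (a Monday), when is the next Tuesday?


Current: Monday
Target: Tuesday
Days ahead: 1

Next Tuesday: 2063-11-13


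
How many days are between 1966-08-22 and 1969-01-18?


From 1966-08-22 to 1969-01-18
1966-08-22: days before August = 31 + 28 + 31 + 30 + 31 + 30 + 31 = 212 (1966 is not a leap year); day of year = 212 + 22 = 234
1969-01-18: day of year = 18
Rest of 1966: 365 - 234 = 131
Full years 1967 (365), 1968 (366): 731
Total = 131 + 731 + 18 = 880

880 days


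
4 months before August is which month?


August is month 8
8 - 4 = 4

April


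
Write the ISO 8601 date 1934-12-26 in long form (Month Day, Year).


ISO 1934-12-26 parses as year=1934, month=12, day=26
Month 12 -> December

December 26, 1934


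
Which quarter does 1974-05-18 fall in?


Month: May (month 5)
Q1: Jan-Mar, Q2: Apr-Jun, Q3: Jul-Sep, Q4: Oct-Dec

Q2


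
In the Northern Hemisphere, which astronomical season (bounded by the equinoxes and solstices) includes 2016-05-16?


Date: May 16
Astronomical Spring (approx.; exact equinox/solstice day varies by year): March 20 to June 20
May 16 falls within the Spring window

Spring


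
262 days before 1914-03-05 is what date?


Start: 1914-03-05, subtract 262 days
Back 5 days from March 5 reaches February 28, 1914 -> 257 left
February 1914 has 28 days -> back to January 31, 1914 -> 229 left
January 1914 has 31 days -> back to December 31, 1913 -> 198 left
December 1913 has 31 days -> back to November 30, 1913 -> 167 left
November 1913 has 30 days -> back to October 31, 1913 -> 137 left
October 1913 has 31 days -> back to September 30, 1913 -> 106 left
September 1913 has 30 days -> back to August 31, 1913 -> 76 left
August 1913 has 31 days -> back to July 31, 1913 -> 45 left
July 1913 has 31 days -> back to June 30, 1913 -> 14 left
June 1913: 30 - 14 = 16 -> lands on June 16

Result: 1913-06-16


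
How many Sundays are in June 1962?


June 1962 has 30 days
Anchor: Jan 1, 1962. With p = 1962 - 1 = 1961: (p + p//4 - p//100 + p//400) mod 7 = (1961 + 490 - 19 + 4) mod 7 = 2436 mod 7 = 0 -> Monday (Mon=0 ... Sun=6)
Days before June (Jan-May): 151; June 1 index = (0 + 151) mod 7 = 4 -> Friday
First Sunday is June 3
Sundays: 3, 10, 17, 24

4 Sundays


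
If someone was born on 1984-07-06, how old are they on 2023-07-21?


Birth: 1984-07-06
Reference: 2023-07-21
Year difference: 2023 - 1984 = 39

39 years old


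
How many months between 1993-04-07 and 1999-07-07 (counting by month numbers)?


From April 1993 to July 1999
6 years * 12 = 72 months, plus 3 months = 75

75 months


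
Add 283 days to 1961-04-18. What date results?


Start: 1961-04-18, add 283 days
April 1961 has 30 days: 30 - 18 = 12 days to April 30 -> 271 left
May 1961 has 31 days -> 240 left
June 1961 has 30 days -> 210 left
July 1961 has 31 days -> 179 left
August 1961 has 31 days -> 148 left
September 1961 has 30 days -> 118 left
October 1961 has 31 days -> 87 left
November 1961 has 30 days -> 57 left
December 1961 has 31 days -> 26 left
January 1962: 26 <= 31 -> lands on January 26

Result: 1962-01-26


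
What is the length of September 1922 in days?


September 1922

30 days


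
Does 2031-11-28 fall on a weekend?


Anchor: Jan 1, 2031. With p = 2031 - 1 = 2030: (p + p//4 - p//100 + p//400) mod 7 = (2030 + 507 - 20 + 5) mod 7 = 2522 mod 7 = 2 -> Wednesday (Mon=0 ... Sun=6)
Day of year: 332; offset = 331
Weekday index = (2 + 331) mod 7 = 4 -> Friday
Weekend days: Saturday, Sunday

No


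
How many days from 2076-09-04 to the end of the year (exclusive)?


Day of year: 248 of 366
Remaining = 366 - 248

118 days


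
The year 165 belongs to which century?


Century = (year - 1) // 100 + 1
= (165 - 1) // 100 + 1
= 164 // 100 + 1
= 1 + 1

2nd century


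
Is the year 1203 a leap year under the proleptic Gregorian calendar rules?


Gregorian leap year rule: divisible by 4, but not by 100, unless also by 400.
1203 is not divisible by 4 -> not a leap year

No


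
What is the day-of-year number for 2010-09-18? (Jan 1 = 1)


Date: September 18, 2010
Days in months 1 through 8: 243
Plus 18 days in September

Day of year: 261


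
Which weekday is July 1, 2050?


Target: July 1, 2050
Anchor: Jan 1, 2050. With p = 2050 - 1 = 2049: (p + p//4 - p//100 + p//400) mod 7 = (2049 + 512 - 20 + 5) mod 7 = 2546 mod 7 = 5 -> Saturday (Mon=0 ... Sun=6)
Days before July (Jan-Jun): 181 days
Weekday index = (5 + 181) mod 7 = 4

Friday


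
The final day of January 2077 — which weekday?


January 2077 has 31 days
Anchor: Jan 1, 2077. With p = 2077 - 1 = 2076: (p + p//4 - p//100 + p//400) mod 7 = (2076 + 519 - 20 + 5) mod 7 = 2580 mod 7 = 4 -> Friday (Mon=0 ... Sun=6)
January 1 is the anchor itself -> Friday
Last day offset: 31 - 1 = 30 days
Weekday index = (4 + 30) mod 7 = 6

Sunday, January 31


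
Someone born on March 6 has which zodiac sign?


Date: March 6
Conventional tropical zodiac dates: Pisces from February 19 onward; Aries starts March 21
March 6 falls within the Pisces range

Pisces


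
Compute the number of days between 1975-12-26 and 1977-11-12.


From 1975-12-26 to 1977-11-12
1975-12-26: days before December = 31 + 28 + 31 + 30 + 31 + 30 + 31 + 31 + 30 + 31 + 30 = 334 (1975 is not a leap year); day of year = 334 + 26 = 360
1977-11-12: days before November = 31 + 28 + 31 + 30 + 31 + 30 + 31 + 31 + 30 + 31 = 304 (1977 is not a leap year); day of year = 304 + 12 = 316
Rest of 1975: 365 - 360 = 5
Full years 1976 (366): 366
Total = 5 + 366 + 316 = 687

687 days


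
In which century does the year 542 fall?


Century = (year - 1) // 100 + 1
= (542 - 1) // 100 + 1
= 541 // 100 + 1
= 5 + 1

6th century


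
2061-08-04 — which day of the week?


Date: August 4, 2061
Anchor: Jan 1, 2061. With p = 2061 - 1 = 2060: (p + p//4 - p//100 + p//400) mod 7 = (2060 + 515 - 20 + 5) mod 7 = 2560 mod 7 = 5 -> Saturday (Mon=0 ... Sun=6)
Days before August (Jan-Jul): 212; offset = 212 + 4 - 1 = 215
Weekday index = (5 + 215) mod 7 = 3

Day of the week: Thursday


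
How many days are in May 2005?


May 2005

31 days


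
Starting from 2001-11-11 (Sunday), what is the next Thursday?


Current: Sunday
Target: Thursday
Days ahead: 4

Next Thursday: 2001-11-15


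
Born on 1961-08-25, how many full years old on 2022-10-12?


Birth: 1961-08-25
Reference: 2022-10-12
Year difference: 2022 - 1961 = 61

61 years old


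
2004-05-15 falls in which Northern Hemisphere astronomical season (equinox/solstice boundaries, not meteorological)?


Date: May 15
Astronomical Spring (approx.; exact equinox/solstice day varies by year): March 20 to June 20
May 15 falls within the Spring window

Spring


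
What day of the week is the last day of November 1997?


November 1997 has 30 days
Anchor: Jan 1, 1997. With p = 1997 - 1 = 1996: (p + p//4 - p//100 + p//400) mod 7 = (1996 + 499 - 19 + 4) mod 7 = 2480 mod 7 = 2 -> Wednesday (Mon=0 ... Sun=6)
Days before November (Jan-Oct): 304; November 1 index = (2 + 304) mod 7 = 5 -> Saturday
Last day offset: 30 - 1 = 29 days
Weekday index = (5 + 29) mod 7 = 6

Sunday, November 30


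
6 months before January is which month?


January is month 1
1 - 6 = -5; wrap: -5 + 12 = 7

July


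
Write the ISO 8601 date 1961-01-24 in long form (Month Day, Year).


ISO 1961-01-24 parses as year=1961, month=01, day=24
Month 1 -> January

January 24, 1961


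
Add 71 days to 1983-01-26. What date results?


Start: 1983-01-26, add 71 days
January 1983 has 31 days: 31 - 26 = 5 days to January 31 -> 66 left
February 1983 has 28 days -> 38 left
March 1983 has 31 days -> 7 left
April 1983: 7 <= 30 -> lands on April 7

Result: 1983-04-07


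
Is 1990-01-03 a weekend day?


Anchor: Jan 1, 1990. With p = 1990 - 1 = 1989: (p + p//4 - p//100 + p//400) mod 7 = (1989 + 497 - 19 + 4) mod 7 = 2471 mod 7 = 0 -> Monday (Mon=0 ... Sun=6)
Day of year: 3; offset = 2
Weekday index = (0 + 2) mod 7 = 2 -> Wednesday
Weekend days: Saturday, Sunday

No


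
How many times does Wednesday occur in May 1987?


May 1987 has 31 days
Anchor: Jan 1, 1987. With p = 1987 - 1 = 1986: (p + p//4 - p//100 + p//400) mod 7 = (1986 + 496 - 19 + 4) mod 7 = 2467 mod 7 = 3 -> Thursday (Mon=0 ... Sun=6)
Days before May (Jan-Apr): 120; May 1 index = (3 + 120) mod 7 = 4 -> Friday
First Wednesday is May 6
Wednesdays: 6, 13, 20, 27

4 Wednesdays


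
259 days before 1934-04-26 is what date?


Start: 1934-04-26, subtract 259 days
Back 26 days from April 26 reaches March 31, 1934 -> 233 left
March 1934 has 31 days -> back to February 28, 1934 -> 202 left
February 1934 has 28 days -> back to January 31, 1934 -> 174 left
January 1934 has 31 days -> back to December 31, 1933 -> 143 left
December 1933 has 31 days -> back to November 30, 1933 -> 112 left
November 1933 has 30 days -> back to October 31, 1933 -> 82 left
October 1933 has 31 days -> back to September 30, 1933 -> 51 left
September 1933 has 30 days -> back to August 31, 1933 -> 21 left
August 1933: 31 - 21 = 10 -> lands on August 10

Result: 1933-08-10


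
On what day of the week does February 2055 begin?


Target: February 1, 2055
Anchor: Jan 1, 2055. With p = 2055 - 1 = 2054: (p + p//4 - p//100 + p//400) mod 7 = (2054 + 513 - 20 + 5) mod 7 = 2552 mod 7 = 4 -> Friday (Mon=0 ... Sun=6)
Days before February (Jan): 31 days
Weekday index = (4 + 31) mod 7 = 0

Monday


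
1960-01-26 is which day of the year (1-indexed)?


Date: January 26, 1960
No months before January
Plus 26 days in January

Day of year: 26


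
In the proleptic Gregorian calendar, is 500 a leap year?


Gregorian leap year rule: divisible by 4, but not by 100, unless also by 400.
500 is divisible by 100 but not 400 -> not a leap year

No


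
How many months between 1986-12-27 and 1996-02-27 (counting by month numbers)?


From December 1986 to February 1996
10 years * 12 = 120 months, minus 10 months = 110

110 months


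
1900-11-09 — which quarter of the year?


Month: November (month 11)
Q1: Jan-Mar, Q2: Apr-Jun, Q3: Jul-Sep, Q4: Oct-Dec

Q4


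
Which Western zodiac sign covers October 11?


Date: October 11
Conventional tropical zodiac dates: Libra from September 23 onward; Scorpio starts October 23
October 11 falls within the Libra range

Libra


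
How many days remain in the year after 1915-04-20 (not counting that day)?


Day of year: 110 of 365
Remaining = 365 - 110

255 days


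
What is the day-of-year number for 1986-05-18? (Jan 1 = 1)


Date: May 18, 1986
Days in months 1 through 4: 120
Plus 18 days in May

Day of year: 138


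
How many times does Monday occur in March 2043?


March 2043 has 31 days
Anchor: Jan 1, 2043. With p = 2043 - 1 = 2042: (p + p//4 - p//100 + p//400) mod 7 = (2042 + 510 - 20 + 5) mod 7 = 2537 mod 7 = 3 -> Thursday (Mon=0 ... Sun=6)
Days before March (Jan-Feb): 59; March 1 index = (3 + 59) mod 7 = 6 -> Sunday
First Monday is March 2
Mondays: 2, 9, 16, 23, 30

5 Mondays


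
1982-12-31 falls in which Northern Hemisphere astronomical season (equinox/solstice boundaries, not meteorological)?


Date: December 31
Astronomical Winter (approx.; exact equinox/solstice day varies by year): December 21 to March 19
December 31 falls within the Winter window

Winter


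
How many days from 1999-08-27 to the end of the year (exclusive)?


Day of year: 239 of 365
Remaining = 365 - 239

126 days


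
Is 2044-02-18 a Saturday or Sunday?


Anchor: Jan 1, 2044. With p = 2044 - 1 = 2043: (p + p//4 - p//100 + p//400) mod 7 = (2043 + 510 - 20 + 5) mod 7 = 2538 mod 7 = 4 -> Friday (Mon=0 ... Sun=6)
Day of year: 49; offset = 48
Weekday index = (4 + 48) mod 7 = 3 -> Thursday
Weekend days: Saturday, Sunday

No


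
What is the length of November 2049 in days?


November 2049

30 days


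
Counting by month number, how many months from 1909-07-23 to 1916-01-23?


From July 1909 to January 1916
7 years * 12 = 84 months, minus 6 months = 78

78 months


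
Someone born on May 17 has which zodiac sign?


Date: May 17
Conventional tropical zodiac dates: Taurus from April 20 onward; Gemini starts May 21
May 17 falls within the Taurus range

Taurus


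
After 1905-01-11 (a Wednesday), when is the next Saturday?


Current: Wednesday
Target: Saturday
Days ahead: 3

Next Saturday: 1905-01-14


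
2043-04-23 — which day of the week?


Date: April 23, 2043
Anchor: Jan 1, 2043. With p = 2043 - 1 = 2042: (p + p//4 - p//100 + p//400) mod 7 = (2042 + 510 - 20 + 5) mod 7 = 2537 mod 7 = 3 -> Thursday (Mon=0 ... Sun=6)
Days before April (Jan-Mar): 90; offset = 90 + 23 - 1 = 112
Weekday index = (3 + 112) mod 7 = 3

Day of the week: Thursday


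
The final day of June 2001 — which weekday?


June 2001 has 30 days
Anchor: Jan 1, 2001. With p = 2001 - 1 = 2000: (p + p//4 - p//100 + p//400) mod 7 = (2000 + 500 - 20 + 5) mod 7 = 2485 mod 7 = 0 -> Monday (Mon=0 ... Sun=6)
Days before June (Jan-May): 151; June 1 index = (0 + 151) mod 7 = 4 -> Friday
Last day offset: 30 - 1 = 29 days
Weekday index = (4 + 29) mod 7 = 5

Saturday, June 30


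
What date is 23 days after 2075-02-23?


Start: 2075-02-23, add 23 days
February 2075 has 28 days: 28 - 23 = 5 days to February 28 -> 18 left
March 2075: 18 <= 31 -> lands on March 18

Result: 2075-03-18


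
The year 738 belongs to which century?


Century = (year - 1) // 100 + 1
= (738 - 1) // 100 + 1
= 737 // 100 + 1
= 7 + 1

8th century


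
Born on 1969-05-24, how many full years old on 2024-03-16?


Birth: 1969-05-24
Reference: 2024-03-16
Year difference: 2024 - 1969 = 55
Birthday not yet reached in 2024, subtract 1

54 years old


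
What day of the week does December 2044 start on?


Target: December 1, 2044
Anchor: Jan 1, 2044. With p = 2044 - 1 = 2043: (p + p//4 - p//100 + p//400) mod 7 = (2043 + 510 - 20 + 5) mod 7 = 2538 mod 7 = 4 -> Friday (Mon=0 ... Sun=6)
Days before December (Jan-Nov): 335 days
Weekday index = (4 + 335) mod 7 = 3

Thursday


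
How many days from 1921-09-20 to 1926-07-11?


From 1921-09-20 to 1926-07-11
1921-09-20: days before September = 31 + 28 + 31 + 30 + 31 + 30 + 31 + 31 = 243 (1921 is not a leap year); day of year = 243 + 20 = 263
1926-07-11: days before July = 31 + 28 + 31 + 30 + 31 + 30 = 181 (1926 is not a leap year); day of year = 181 + 11 = 192
Rest of 1921: 365 - 263 = 102
Full years 1922 (365), 1923 (365), 1924 (366), 1925 (365): 1461
Total = 102 + 1461 + 192 = 1755

1755 days


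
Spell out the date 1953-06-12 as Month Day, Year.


ISO 1953-06-12 parses as year=1953, month=06, day=12
Month 6 -> June

June 12, 1953


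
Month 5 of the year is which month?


Month 5 of 12

May


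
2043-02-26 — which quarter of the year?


Month: February (month 2)
Q1: Jan-Mar, Q2: Apr-Jun, Q3: Jul-Sep, Q4: Oct-Dec

Q1


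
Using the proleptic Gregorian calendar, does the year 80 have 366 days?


Gregorian leap year rule: divisible by 4, but not by 100, unless also by 400.
80 is divisible by 4 but not 100 -> leap year

Yes


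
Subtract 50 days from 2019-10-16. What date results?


Start: 2019-10-16, subtract 50 days
Back 16 days from October 16 reaches September 30, 2019 -> 34 left
September 2019 has 30 days -> back to August 31, 2019 -> 4 left
August 2019: 31 - 4 = 27 -> lands on August 27

Result: 2019-08-27


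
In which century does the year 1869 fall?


Century = (year - 1) // 100 + 1
= (1869 - 1) // 100 + 1
= 1868 // 100 + 1
= 18 + 1

19th century


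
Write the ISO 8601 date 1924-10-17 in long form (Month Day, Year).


ISO 1924-10-17 parses as year=1924, month=10, day=17
Month 10 -> October

October 17, 1924


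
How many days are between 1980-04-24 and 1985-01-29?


From 1980-04-24 to 1985-01-29
1980-04-24: days before April = 31 + 29 + 31 = 91 (1980 is a leap year); day of year = 91 + 24 = 115
1985-01-29: day of year = 29
Rest of 1980: 366 - 115 = 251
Full years 1981 (365), 1982 (365), 1983 (365), 1984 (366): 1461
Total = 251 + 1461 + 29 = 1741

1741 days


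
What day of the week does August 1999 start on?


Target: August 1, 1999
Anchor: Jan 1, 1999. With p = 1999 - 1 = 1998: (p + p//4 - p//100 + p//400) mod 7 = (1998 + 499 - 19 + 4) mod 7 = 2482 mod 7 = 4 -> Friday (Mon=0 ... Sun=6)
Days before August (Jan-Jul): 212 days
Weekday index = (4 + 212) mod 7 = 6

Sunday


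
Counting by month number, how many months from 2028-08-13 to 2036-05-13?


From August 2028 to May 2036
8 years * 12 = 96 months, minus 3 months = 93

93 months


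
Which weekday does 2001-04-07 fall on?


Date: April 7, 2001
Anchor: Jan 1, 2001. With p = 2001 - 1 = 2000: (p + p//4 - p//100 + p//400) mod 7 = (2000 + 500 - 20 + 5) mod 7 = 2485 mod 7 = 0 -> Monday (Mon=0 ... Sun=6)
Days before April (Jan-Mar): 90; offset = 90 + 7 - 1 = 96
Weekday index = (0 + 96) mod 7 = 5

Day of the week: Saturday


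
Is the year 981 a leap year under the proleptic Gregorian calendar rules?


Gregorian leap year rule: divisible by 4, but not by 100, unless also by 400.
981 is not divisible by 4 -> not a leap year

No


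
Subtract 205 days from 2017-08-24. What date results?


Start: 2017-08-24, subtract 205 days
Back 24 days from August 24 reaches July 31, 2017 -> 181 left
July 2017 has 31 days -> back to June 30, 2017 -> 150 left
June 2017 has 30 days -> back to May 31, 2017 -> 120 left
May 2017 has 31 days -> back to April 30, 2017 -> 89 left
April 2017 has 30 days -> back to March 31, 2017 -> 59 left
March 2017 has 31 days -> back to February 28, 2017 -> 28 left
February 2017 has 28 days -> back to January 31, 2017 -> 0 left
January 2017: 31 - 0 = 31 -> lands on January 31

Result: 2017-01-31


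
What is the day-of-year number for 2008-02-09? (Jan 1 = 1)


Date: February 9, 2008
Days in months 1 through 1: 31
Plus 9 days in February

Day of year: 40


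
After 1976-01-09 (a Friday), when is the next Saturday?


Current: Friday
Target: Saturday
Days ahead: 1

Next Saturday: 1976-01-10


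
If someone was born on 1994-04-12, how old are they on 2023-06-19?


Birth: 1994-04-12
Reference: 2023-06-19
Year difference: 2023 - 1994 = 29

29 years old


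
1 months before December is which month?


December is month 12
12 - 1 = 11

November


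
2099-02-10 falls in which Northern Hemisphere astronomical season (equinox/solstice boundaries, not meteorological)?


Date: February 10
Astronomical Winter (approx.; exact equinox/solstice day varies by year): December 21 to March 19
February 10 falls within the Winter window

Winter


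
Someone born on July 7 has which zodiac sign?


Date: July 7
Conventional tropical zodiac dates: Cancer from June 21 onward; Leo starts July 23
July 7 falls within the Cancer range

Cancer


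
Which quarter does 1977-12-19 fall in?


Month: December (month 12)
Q1: Jan-Mar, Q2: Apr-Jun, Q3: Jul-Sep, Q4: Oct-Dec

Q4


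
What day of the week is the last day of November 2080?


November 2080 has 30 days
Anchor: Jan 1, 2080. With p = 2080 - 1 = 2079: (p + p//4 - p//100 + p//400) mod 7 = (2079 + 519 - 20 + 5) mod 7 = 2583 mod 7 = 0 -> Monday (Mon=0 ... Sun=6)
Days before November (Jan-Oct): 305; November 1 index = (0 + 305) mod 7 = 4 -> Friday
Last day offset: 30 - 1 = 29 days
Weekday index = (4 + 29) mod 7 = 5

Saturday, November 30


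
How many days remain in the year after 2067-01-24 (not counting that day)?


Day of year: 24 of 365
Remaining = 365 - 24

341 days


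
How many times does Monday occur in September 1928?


September 1928 has 30 days
Anchor: Jan 1, 1928. With p = 1928 - 1 = 1927: (p + p//4 - p//100 + p//400) mod 7 = (1927 + 481 - 19 + 4) mod 7 = 2393 mod 7 = 6 -> Sunday (Mon=0 ... Sun=6)
Days before September (Jan-Aug): 244; September 1 index = (6 + 244) mod 7 = 5 -> Saturday
First Monday is September 3
Mondays: 3, 10, 17, 24

4 Mondays


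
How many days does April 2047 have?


April 2047

30 days


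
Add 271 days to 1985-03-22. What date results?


Start: 1985-03-22, add 271 days
March 1985 has 31 days: 31 - 22 = 9 days to March 31 -> 262 left
April 1985 has 30 days -> 232 left
May 1985 has 31 days -> 201 left
June 1985 has 30 days -> 171 left
July 1985 has 31 days -> 140 left
August 1985 has 31 days -> 109 left
September 1985 has 30 days -> 79 left
October 1985 has 31 days -> 48 left
November 1985 has 30 days -> 18 left
December 1985: 18 <= 31 -> lands on December 18

Result: 1985-12-18


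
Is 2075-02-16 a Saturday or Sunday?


Anchor: Jan 1, 2075. With p = 2075 - 1 = 2074: (p + p//4 - p//100 + p//400) mod 7 = (2074 + 518 - 20 + 5) mod 7 = 2577 mod 7 = 1 -> Tuesday (Mon=0 ... Sun=6)
Day of year: 47; offset = 46
Weekday index = (1 + 46) mod 7 = 5 -> Saturday
Weekend days: Saturday, Sunday

Yes


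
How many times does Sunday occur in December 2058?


December 2058 has 31 days
Anchor: Jan 1, 2058. With p = 2058 - 1 = 2057: (p + p//4 - p//100 + p//400) mod 7 = (2057 + 514 - 20 + 5) mod 7 = 2556 mod 7 = 1 -> Tuesday (Mon=0 ... Sun=6)
Days before December (Jan-Nov): 334; December 1 index = (1 + 334) mod 7 = 6 -> Sunday
First Sunday is December 1
Sundays: 1, 8, 15, 22, 29

5 Sundays


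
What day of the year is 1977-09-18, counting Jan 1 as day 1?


Date: September 18, 1977
Days in months 1 through 8: 243
Plus 18 days in September

Day of year: 261


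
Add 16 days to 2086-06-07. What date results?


Start: 2086-06-07, add 16 days
June 2086 has 30 days; 7 + 16 = 23 stays within June

Result: 2086-06-23


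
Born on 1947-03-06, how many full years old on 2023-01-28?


Birth: 1947-03-06
Reference: 2023-01-28
Year difference: 2023 - 1947 = 76
Birthday not yet reached in 2023, subtract 1

75 years old


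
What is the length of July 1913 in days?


July 1913

31 days


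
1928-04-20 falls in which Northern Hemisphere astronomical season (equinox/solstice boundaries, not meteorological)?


Date: April 20
Astronomical Spring (approx.; exact equinox/solstice day varies by year): March 20 to June 20
April 20 falls within the Spring window

Spring


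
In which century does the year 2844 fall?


Century = (year - 1) // 100 + 1
= (2844 - 1) // 100 + 1
= 2843 // 100 + 1
= 28 + 1

29th century


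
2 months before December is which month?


December is month 12
12 - 2 = 10

October
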